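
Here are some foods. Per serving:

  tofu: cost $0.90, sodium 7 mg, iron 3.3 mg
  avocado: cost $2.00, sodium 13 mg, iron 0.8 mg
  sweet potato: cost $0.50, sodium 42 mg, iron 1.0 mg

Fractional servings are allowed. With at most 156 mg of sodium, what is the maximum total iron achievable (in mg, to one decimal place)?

Iron per mg sodium: tofu 0.4714, avocado 0.06154, sweet potato 0.02381.
With no serving limits, spend the whole sodium allowance on tofu: 156 mg / 7 mg × 3.3 mg = 73.5 mg.

73.5 mg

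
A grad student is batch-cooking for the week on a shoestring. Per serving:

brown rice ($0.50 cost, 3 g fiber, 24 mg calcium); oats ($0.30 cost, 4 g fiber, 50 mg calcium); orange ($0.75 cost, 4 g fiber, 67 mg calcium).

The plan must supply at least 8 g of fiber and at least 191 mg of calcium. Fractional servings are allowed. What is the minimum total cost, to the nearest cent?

The cheapest plan sits at a corner of the feasible region — with two constraints it uses at most two foods.
brown rice only: max(8/3, 191/24) = 7.958 servings → $3.98.
oats only: max(8/4, 191/50) = 3.82 servings → $1.15.
orange only: max(8/4, 191/67) = 2.851 servings → $2.14.
brown rice + oats with both targets exact would need a negative amount; discard.
brown rice + orange: intersection lies outside the first quadrant.
oats + orange: the both-tight solution has a negative serving — not a feasible corner.
Cheapest feasible corner: $1.15.

$1.15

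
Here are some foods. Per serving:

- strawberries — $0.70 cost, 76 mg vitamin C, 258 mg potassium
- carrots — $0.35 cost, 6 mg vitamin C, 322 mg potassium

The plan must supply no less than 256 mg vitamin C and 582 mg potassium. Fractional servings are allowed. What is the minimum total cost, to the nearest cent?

strawberries only: max(256/76, 582/258) = 3.368 servings → $2.36.
carrots only: max(256/6, 582/322) = 42.67 servings → $14.93.
strawberries + carrots: intersection lies outside the first quadrant.
Cheapest feasible corner: $2.36.

$2.36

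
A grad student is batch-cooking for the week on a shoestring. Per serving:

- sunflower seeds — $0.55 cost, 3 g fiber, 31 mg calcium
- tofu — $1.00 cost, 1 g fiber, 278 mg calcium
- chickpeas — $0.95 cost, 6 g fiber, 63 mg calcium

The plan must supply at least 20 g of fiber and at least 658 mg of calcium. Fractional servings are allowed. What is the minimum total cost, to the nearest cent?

A basic optimal solution has at most two foods positive. Try each food alone and each pair with both targets met exactly.
sunflower seeds only: max(20/3, 658/31) = 21.23 servings → $11.67.
tofu only: max(20/1, 658/278) = 20 servings → $20.00.
chickpeas only: max(20/6, 658/63) = 10.44 servings → $9.92.
sunflower seeds + tofu with both tight: 6.105 servings and 1.686 servings → $5.04.
sunflower seeds + chickpeas with both targets exact would need a negative amount; discard.
tofu + chickpeas with both tight: 1.675 servings and 3.054 servings → $4.58.
The minimum over all feasible corners is $4.58.

$4.58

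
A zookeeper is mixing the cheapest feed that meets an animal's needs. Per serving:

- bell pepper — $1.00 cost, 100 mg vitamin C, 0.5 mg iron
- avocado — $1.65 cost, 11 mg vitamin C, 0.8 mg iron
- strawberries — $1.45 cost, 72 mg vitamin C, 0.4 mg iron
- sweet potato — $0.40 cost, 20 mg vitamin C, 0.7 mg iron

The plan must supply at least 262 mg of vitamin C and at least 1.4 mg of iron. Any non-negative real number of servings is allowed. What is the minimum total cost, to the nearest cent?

$2.65

Compare the cost at each extreme point of the feasible region.
bell pepper only: max(262/100, 1.4/0.5) = 2.8 servings → $2.80.
avocado only: max(262/11, 1.4/0.8) = 23.82 servings → $39.30.
strawberries only: max(262/72, 1.4/0.4) = 3.639 servings → $5.28.
sweet potato only: max(262/20, 1.4/0.7) = 13.1 servings → $5.24.
bell pepper + avocado with both tight: 2.607 servings and 0.1208 servings → $2.81.
bell pepper + strawberries with both tight: 1 serving and 2.25 servings → $4.26.
bell pepper + sweet potato with both tight: 2.59 servings and 0.15 servings → $2.65.
avocado + strawberries: intersection lies outside the first quadrant.
avocado + sweet potato: intersection lies outside the first quadrant.
strawberries + sweet potato: the both-tight solution has a negative serving — not a feasible corner.
So the least-cost plan costs $2.65.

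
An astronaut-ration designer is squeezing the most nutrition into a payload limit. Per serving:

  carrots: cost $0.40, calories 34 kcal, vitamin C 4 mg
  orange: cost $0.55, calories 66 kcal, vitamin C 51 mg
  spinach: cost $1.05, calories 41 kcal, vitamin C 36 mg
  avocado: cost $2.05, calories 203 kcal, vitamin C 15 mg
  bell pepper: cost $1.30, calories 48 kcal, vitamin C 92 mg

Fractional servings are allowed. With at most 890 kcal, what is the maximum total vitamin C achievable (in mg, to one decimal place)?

Vitamin C per kcal: bell pepper 1.917, spinach 0.878, orange 0.7727, carrots 0.1176, avocado 0.07389.
With no serving limits, spend the whole calories allowance on bell pepper: 890 kcal / 48 kcal × 92 mg = 1705.8 mg.

1705.8 mg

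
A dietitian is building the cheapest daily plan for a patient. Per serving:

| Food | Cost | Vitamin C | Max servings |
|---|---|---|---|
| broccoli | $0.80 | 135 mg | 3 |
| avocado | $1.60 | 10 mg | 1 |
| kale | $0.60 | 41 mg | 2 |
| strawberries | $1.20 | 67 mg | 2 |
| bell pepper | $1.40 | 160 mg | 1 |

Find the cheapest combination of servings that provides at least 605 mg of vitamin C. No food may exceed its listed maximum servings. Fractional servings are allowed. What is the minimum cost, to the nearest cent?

Cost per mg of vitamin C: broccoli $0.0059, bell pepper $0.0088, kale $0.0146, strawberries $0.0179, avocado $0.1600.
Take 3 servings of broccoli: +405.0 mg vitamin C for $2.40 (total $2.40, still need 200.0 mg).
Take 1 serving of bell pepper: +160.0 mg vitamin C for $1.40 (total $3.80, still need 40.0 mg).
Take 0.9756 servings of kale: +40.0 mg vitamin C for $0.59 (total $4.39, still need 0.0 mg).
Filling from the cheapest source first is optimal under one linear minimum: $4.39.

$4.39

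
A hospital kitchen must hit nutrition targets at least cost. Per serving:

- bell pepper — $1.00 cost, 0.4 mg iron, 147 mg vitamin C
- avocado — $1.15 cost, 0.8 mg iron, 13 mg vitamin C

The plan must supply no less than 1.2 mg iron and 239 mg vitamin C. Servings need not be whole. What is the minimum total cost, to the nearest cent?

Minimising a linear cost over {iron ≥ 1.2, vitamin C ≥ 239, servings ≥ 0} — the optimum is at a vertex, using one or two foods.
bell pepper only: max(1.2/0.4, 239/147) = 3 servings → $3.00.
avocado only: max(1.2/0.8, 239/13) = 18.38 servings → $21.14.
bell pepper + avocado with both tight: 1.562 servings and 0.7189 servings → $2.39.
The minimum over all feasible corners is $2.39.

$2.39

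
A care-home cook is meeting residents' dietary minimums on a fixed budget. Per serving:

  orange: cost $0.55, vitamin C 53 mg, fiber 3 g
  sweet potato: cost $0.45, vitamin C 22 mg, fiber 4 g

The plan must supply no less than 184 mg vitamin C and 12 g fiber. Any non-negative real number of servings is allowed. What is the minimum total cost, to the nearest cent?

Two binding constraints pin down two serving amounts, so the optimal mix uses at most two foods. The candidates are each food alone (scaled to the tighter of vitamin C/fiber) and each pair with both constraints tight.
orange only: max(184/53, 12/3) = 4 servings → $2.20.
sweet potato only: max(184/22, 12/4) = 8.364 servings → $3.76.
orange + sweet potato with both tight: 3.233 servings and 0.5753 servings → $2.04.
The minimum over all feasible corners is $2.04.

$2.04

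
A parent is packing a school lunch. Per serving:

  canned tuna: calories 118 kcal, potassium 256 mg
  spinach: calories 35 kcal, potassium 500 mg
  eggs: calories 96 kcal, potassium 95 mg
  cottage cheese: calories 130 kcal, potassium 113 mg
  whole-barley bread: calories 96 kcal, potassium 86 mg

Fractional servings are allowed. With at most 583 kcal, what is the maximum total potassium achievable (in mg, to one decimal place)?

8328.6 mg

Potassium per kcal: spinach 14.29, canned tuna 2.169, eggs 0.9896, whole-barley bread 0.8958, cottage cheese 0.8692.
With no serving limits, spend the whole calories allowance on spinach: 583 kcal / 35 kcal × 500 mg = 8328.6 mg.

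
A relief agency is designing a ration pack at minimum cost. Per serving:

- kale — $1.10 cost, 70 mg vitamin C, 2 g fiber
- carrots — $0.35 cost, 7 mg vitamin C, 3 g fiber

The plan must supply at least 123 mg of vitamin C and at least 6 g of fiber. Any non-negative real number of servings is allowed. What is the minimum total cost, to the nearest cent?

kale only: max(123/70, 6/2) = 3 servings → $3.30.
carrots only: max(123/7, 6/3) = 17.57 servings → $6.15.
kale + carrots with both tight: 1.668 servings and 0.8878 servings → $2.15.
The minimum over all feasible corners is $2.15.

$2.15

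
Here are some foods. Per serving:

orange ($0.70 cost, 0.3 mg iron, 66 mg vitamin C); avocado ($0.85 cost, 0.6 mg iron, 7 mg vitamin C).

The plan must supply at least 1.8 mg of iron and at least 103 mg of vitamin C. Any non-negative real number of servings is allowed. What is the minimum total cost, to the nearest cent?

This is a tiny linear program; its minimum lies at a vertex of the feasible set. List the vertices and price them.
orange only: max(1.8/0.3, 103/66) = 6 servings → $4.20.
avocado only: max(1.8/0.6, 103/7) = 14.71 servings → $12.51.
orange + avocado with both tight: 1.312 servings and 2.344 servings → $2.91.
So the least-cost plan costs $2.91.

$2.91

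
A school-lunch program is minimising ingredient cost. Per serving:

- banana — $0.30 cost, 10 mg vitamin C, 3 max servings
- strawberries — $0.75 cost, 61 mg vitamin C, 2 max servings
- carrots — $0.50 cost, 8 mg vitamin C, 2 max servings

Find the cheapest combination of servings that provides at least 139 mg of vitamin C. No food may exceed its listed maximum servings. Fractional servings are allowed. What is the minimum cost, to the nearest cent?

$2.01

Cost per mg of vitamin C: strawberries $0.0123, banana $0.0300, carrots $0.0625.
Take 2 servings of strawberries: +122.0 mg vitamin C for $1.50 (total $1.50, still need 17.0 mg).
Take 1.7 servings of banana: +17.0 mg vitamin C for $0.51 (total $2.01, still need 0.0 mg).
Filling from the cheapest source first is optimal under one linear minimum: $2.01.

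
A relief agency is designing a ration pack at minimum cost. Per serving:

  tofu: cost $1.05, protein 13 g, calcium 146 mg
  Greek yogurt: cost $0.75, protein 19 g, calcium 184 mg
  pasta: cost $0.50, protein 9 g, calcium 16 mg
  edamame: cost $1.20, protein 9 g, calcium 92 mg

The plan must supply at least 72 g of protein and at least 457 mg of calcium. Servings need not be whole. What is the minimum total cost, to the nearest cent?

$2.84

tofu only: max(72/13, 457/146) = 5.538 servings → $5.82.
Greek yogurt only: max(72/19, 457/184) = 3.789 servings → $2.84.
pasta only: max(72/9, 457/16) = 28.56 servings → $14.28.
edamame only: max(72/9, 457/92) = 8 servings → $9.60.
tofu + Greek yogurt with both targets exact would need a negative amount; discard.
tofu + pasta with both tight: 2.677 servings and 4.133 servings → $4.88.
tofu + edamame: the both-tight solution has a negative serving — not a feasible corner.
Greek yogurt + pasta with both tight: 2.19 servings and 3.376 servings → $3.33.
Greek yogurt + edamame: intersection lies outside the first quadrant.
pasta + edamame with both tight: 3.671 servings and 4.329 servings → $7.03.
Cheapest feasible corner: $2.84.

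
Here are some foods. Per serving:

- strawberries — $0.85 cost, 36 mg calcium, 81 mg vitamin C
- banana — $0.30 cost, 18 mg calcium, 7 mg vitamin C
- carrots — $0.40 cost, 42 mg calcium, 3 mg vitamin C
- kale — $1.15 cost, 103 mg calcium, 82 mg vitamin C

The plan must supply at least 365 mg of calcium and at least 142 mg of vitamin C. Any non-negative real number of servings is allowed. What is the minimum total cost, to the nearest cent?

$3.74

With two linear requirements the optimum uses one or two foods; enumerate the corners.
strawberries only: max(365/36, 142/81) = 10.14 servings → $8.62.
banana only: max(365/18, 142/7) = 20.29 servings → $6.09.
carrots only: max(365/42, 142/3) = 47.33 servings → $18.93.
kale only: max(365/103, 142/82) = 3.544 servings → $4.08.
strawberries + banana with both tight: 0.0008292 servings and 20.28 servings → $6.08.
strawberries + carrots with both tight: 1.478 servings and 7.423 servings → $4.23.
strawberries + kale: the both-tight solution has a negative serving — not a feasible corner.
banana + carrots with both targets exact would need a negative amount; discard.
banana + kale with both tight: 20.27 servings and 0.001325 servings → $6.08.
carrots + kale with both tight: 4.882 servings and 1.553 servings → $3.74.
So the least-cost plan costs $3.74.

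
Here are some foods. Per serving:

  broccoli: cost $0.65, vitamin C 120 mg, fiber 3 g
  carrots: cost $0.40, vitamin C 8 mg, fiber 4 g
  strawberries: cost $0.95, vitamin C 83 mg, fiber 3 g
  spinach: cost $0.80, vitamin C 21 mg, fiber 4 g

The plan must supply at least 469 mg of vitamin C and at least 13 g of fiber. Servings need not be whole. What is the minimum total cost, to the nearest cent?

$2.66

Minimising a linear cost over {vitamin C ≥ 469, fiber ≥ 13, servings ≥ 0} — the optimum is at a vertex, using one or two foods.
broccoli only: max(469/120, 13/3) = 4.333 servings → $2.82.
carrots only: max(469/8, 13/4) = 58.62 servings → $23.45.
strawberries only: max(469/83, 13/3) = 5.651 servings → $5.37.
spinach only: max(469/21, 13/4) = 22.33 servings → $17.87.
broccoli + carrots with both tight: 3.886 servings and 0.3355 servings → $2.66.
broccoli + strawberries with both tight: 2.955 servings and 1.378 servings → $3.23.
broccoli + spinach with both tight: 3.844 servings and 0.3669 servings → $2.79.
carrots + strawberries: intersection lies outside the first quadrant.
carrots + spinach: intersection lies outside the first quadrant.
strawberries + spinach: the both-tight solution has a negative serving — not a feasible corner.
Cheapest feasible corner: $2.66.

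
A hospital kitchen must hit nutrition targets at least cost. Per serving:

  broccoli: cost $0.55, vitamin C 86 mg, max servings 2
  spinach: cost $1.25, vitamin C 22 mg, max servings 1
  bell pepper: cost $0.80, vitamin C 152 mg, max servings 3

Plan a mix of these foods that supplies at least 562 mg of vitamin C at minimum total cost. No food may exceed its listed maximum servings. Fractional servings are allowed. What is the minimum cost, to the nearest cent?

Cost per mg of vitamin C: bell pepper $0.0053, broccoli $0.0064, spinach $0.0568.
Take 3 servings of bell pepper: +456.0 mg vitamin C for $2.40 (total $2.40, still need 106.0 mg).
Take 1.233 servings of broccoli: +106.0 mg vitamin C for $0.68 (total $3.08, still need 0.0 mg).
Greedy by cheapest-per-mg is optimal for a single linear constraint, so the minimum cost is $3.08.

$3.08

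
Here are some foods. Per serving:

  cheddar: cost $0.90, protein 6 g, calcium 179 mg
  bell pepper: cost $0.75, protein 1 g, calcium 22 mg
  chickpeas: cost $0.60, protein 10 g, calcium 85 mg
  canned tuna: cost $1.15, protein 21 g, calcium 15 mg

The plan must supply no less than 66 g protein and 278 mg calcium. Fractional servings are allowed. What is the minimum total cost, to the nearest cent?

Minimising a linear cost over {protein ≥ 66, calcium ≥ 278, servings ≥ 0} — the optimum is at a vertex, using one or two foods.
cheddar only: max(66/6, 278/179) = 11 servings → $9.90.
bell pepper only: max(66/1, 278/22) = 66 servings → $49.50.
chickpeas only: max(66/10, 278/85) = 6.6 servings → $3.96.
canned tuna only: max(66/21, 278/15) = 18.53 servings → $21.31.
cheddar + bell pepper with both targets exact would need a negative amount; discard.
cheddar + chickpeas: intersection lies outside the first quadrant.
cheddar + canned tuna with both tight: 1.321 servings and 2.765 servings → $4.37.
bell pepper + chickpeas: intersection lies outside the first quadrant.
bell pepper + canned tuna with both tight: 10.85 servings and 2.626 servings → $11.15.
chickpeas + canned tuna with both tight: 2.965 servings and 1.731 servings → $3.77.
Cheapest feasible corner: $3.77.

$3.77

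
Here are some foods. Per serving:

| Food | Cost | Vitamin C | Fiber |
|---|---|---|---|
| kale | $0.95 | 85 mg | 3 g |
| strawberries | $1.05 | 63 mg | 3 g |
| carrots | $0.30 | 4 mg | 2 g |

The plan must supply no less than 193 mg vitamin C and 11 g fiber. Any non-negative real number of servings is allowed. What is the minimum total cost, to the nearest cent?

With two linear requirements the optimum uses one or two foods; enumerate the corners.
kale only: max(193/85, 11/3) = 3.667 servings → $3.48.
strawberries only: max(193/63, 11/3) = 3.667 servings → $3.85.
carrots only: max(193/4, 11/2) = 48.25 servings → $14.47.
kale + strawberries with both targets exact would need a negative amount; discard.
kale + carrots with both tight: 2.165 servings and 2.253 servings → $2.73.
strawberries + carrots with both tight: 3 servings and 1 serving → $3.45.
The minimum over all feasible corners is $2.73.

$2.73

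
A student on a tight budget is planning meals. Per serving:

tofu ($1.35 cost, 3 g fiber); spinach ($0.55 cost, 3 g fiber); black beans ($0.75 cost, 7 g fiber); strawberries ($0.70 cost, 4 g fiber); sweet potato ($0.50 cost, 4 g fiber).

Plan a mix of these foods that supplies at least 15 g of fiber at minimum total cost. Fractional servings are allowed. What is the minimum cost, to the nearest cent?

Cost per g of fiber: black beans $0.1071, sweet potato $0.1250, strawberries $0.1750, spinach $0.1833, tofu $0.4500.
With no serving limits, use only black beans: 15 g / 7 g = 2.143 servings × $0.75 = $1.61.

$1.61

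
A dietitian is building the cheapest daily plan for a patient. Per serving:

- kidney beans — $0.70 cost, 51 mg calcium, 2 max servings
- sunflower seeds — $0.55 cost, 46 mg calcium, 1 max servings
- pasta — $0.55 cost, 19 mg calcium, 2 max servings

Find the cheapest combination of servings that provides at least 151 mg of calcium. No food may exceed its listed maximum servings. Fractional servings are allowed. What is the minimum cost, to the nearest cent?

$2.04

Cost per mg of calcium: sunflower seeds $0.0120, kidney beans $0.0137, pasta $0.0289.
Take 1 serving of sunflower seeds: +46.0 mg calcium for $0.55 (total $0.55, still need 105.0 mg).
Take 2 servings of kidney beans: +102.0 mg calcium for $1.40 (total $1.95, still need 3.0 mg).
Take 0.1579 servings of pasta: +3.0 mg calcium for $0.09 (total $2.04, still need 0.0 mg).
Greedy by cheapest-per-mg is optimal for a single linear constraint, so the minimum cost is $2.04.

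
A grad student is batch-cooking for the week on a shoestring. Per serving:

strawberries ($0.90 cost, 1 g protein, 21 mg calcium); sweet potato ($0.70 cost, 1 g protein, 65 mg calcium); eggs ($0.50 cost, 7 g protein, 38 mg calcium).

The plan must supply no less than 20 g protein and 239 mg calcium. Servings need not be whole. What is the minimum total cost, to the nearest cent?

A basic optimal solution has at most two foods positive. Try each food alone and each pair with both targets met exactly.
strawberries only: max(20/1, 239/21) = 20 servings → $18.00.
sweet potato only: max(20/1, 239/65) = 20 servings → $14.00.
eggs only: max(20/7, 239/38) = 6.289 servings → $3.14.
strawberries + sweet potato: the both-tight solution has a negative serving — not a feasible corner.
strawberries + eggs with both tight: 8.376 servings and 1.661 servings → $8.37.
sweet potato + eggs with both tight: 2.189 servings and 2.544 servings → $2.80.
Cheapest feasible corner: $2.80.

$2.80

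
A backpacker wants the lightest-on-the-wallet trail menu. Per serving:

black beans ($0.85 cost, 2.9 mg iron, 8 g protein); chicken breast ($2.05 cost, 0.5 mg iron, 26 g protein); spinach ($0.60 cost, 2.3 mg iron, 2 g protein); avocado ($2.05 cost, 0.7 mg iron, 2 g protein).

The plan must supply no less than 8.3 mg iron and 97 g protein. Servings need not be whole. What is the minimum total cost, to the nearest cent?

An LP optimum is at a vertex; with two nutrient constraints at most two foods are used. Check each candidate.
black beans only: max(8.3/2.9, 97/8) = 12.12 servings → $10.31.
chicken breast only: max(8.3/0.5, 97/26) = 16.6 servings → $34.03.
spinach only: max(8.3/2.3, 97/2) = 48.5 servings → $29.10.
avocado only: max(8.3/0.7, 97/2) = 48.5 servings → $99.42.
black beans + chicken breast with both tight: 2.343 servings and 3.01 servings → $8.16.
black beans + spinach with both targets exact would need a negative amount; discard.
black beans + avocado: the both-tight solution has a negative serving — not a feasible corner.
chicken breast + spinach with both tight: 3.512 servings and 2.845 servings → $8.91.
chicken breast + avocado with both tight: 2.983 servings and 9.727 servings → $26.05.
spinach + avocado with both targets exact would need a negative amount; discard.
Cheapest feasible corner: $8.16.

$8.16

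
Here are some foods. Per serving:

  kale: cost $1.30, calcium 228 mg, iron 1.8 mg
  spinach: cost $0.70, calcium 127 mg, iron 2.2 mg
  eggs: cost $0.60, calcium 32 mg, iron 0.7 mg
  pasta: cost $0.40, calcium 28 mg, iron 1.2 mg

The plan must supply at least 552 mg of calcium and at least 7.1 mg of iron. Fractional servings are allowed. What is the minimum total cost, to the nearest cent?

The cheapest plan sits at a corner of the feasible region — with two constraints it uses at most two foods.
kale only: max(552/228, 7.1/1.8) = 3.944 servings → $5.13.
spinach only: max(552/127, 7.1/2.2) = 4.346 servings → $3.04.
eggs only: max(552/32, 7.1/0.7) = 17.25 servings → $10.35.
pasta only: max(552/28, 7.1/1.2) = 19.71 servings → $7.89.
kale + spinach with both tight: 1.145 servings and 2.29 servings → $3.09.
kale + eggs with both tight: 1.561 servings and 6.129 servings → $5.71.
kale + pasta with both tight: 2.077 servings and 2.801 servings → $3.82.
spinach + eggs: the both-tight solution has a negative serving — not a feasible corner.
spinach + pasta: intersection lies outside the first quadrant.
eggs + pasta: intersection lies outside the first quadrant.
Cheapest feasible corner: $3.04.

$3.04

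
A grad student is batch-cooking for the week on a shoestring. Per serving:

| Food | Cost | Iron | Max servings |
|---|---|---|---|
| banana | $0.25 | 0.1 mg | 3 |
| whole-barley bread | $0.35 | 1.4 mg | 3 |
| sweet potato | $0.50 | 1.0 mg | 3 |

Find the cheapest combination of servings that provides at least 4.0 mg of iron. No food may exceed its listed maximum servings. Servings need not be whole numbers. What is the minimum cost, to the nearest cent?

$1.00

Cost per mg of iron: whole-barley bread $0.2500, sweet potato $0.5000, banana $2.5000.
Take 2.857 servings of whole-barley bread: +4.0 mg iron for $1.00 (total $1.00, still need 0.0 mg).
Filling from the cheapest source first is optimal under one linear minimum: $1.00.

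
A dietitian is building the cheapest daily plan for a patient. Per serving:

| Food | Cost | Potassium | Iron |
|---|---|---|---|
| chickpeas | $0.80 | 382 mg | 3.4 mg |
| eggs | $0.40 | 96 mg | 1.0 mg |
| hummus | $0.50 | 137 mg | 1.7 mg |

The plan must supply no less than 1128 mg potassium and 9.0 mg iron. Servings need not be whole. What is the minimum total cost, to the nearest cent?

$2.36

Check every corner: each single food scaled to meet both minima, and each pair solved so both constraints bind.
chickpeas only: max(1128/382, 9.0/3.4) = 2.953 servings → $2.36.
eggs only: max(1128/96, 9.0/1.0) = 11.75 servings → $4.70.
hummus only: max(1128/137, 9.0/1.7) = 8.234 servings → $4.12.
chickpeas + eggs: the both-tight solution has a negative serving — not a feasible corner.
chickpeas + hummus: intersection lies outside the first quadrant.
eggs + hummus: intersection lies outside the first quadrant.
Cheapest feasible corner: $2.36.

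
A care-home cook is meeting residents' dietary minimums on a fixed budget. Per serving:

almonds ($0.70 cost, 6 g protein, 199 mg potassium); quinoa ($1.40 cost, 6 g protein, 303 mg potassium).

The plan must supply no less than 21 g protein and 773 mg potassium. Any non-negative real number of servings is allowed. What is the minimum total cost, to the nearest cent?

Minimising a linear cost over {protein ≥ 21, potassium ≥ 773, servings ≥ 0} — the optimum is at a vertex, using one or two foods.
almonds only: max(21/6, 773/199) = 3.884 servings → $2.72.
quinoa only: max(21/6, 773/303) = 3.5 servings → $4.90.
almonds + quinoa with both tight: 2.764 servings and 0.7356 servings → $2.96.
Cheapest feasible corner: $2.72.

$2.72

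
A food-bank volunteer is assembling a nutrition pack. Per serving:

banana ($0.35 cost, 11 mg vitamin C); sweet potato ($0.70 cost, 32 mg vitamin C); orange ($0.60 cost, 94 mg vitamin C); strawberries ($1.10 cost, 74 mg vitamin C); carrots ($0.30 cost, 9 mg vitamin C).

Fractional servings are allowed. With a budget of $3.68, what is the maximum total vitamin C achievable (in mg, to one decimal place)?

576.5 mg

Vitamin C per dollar: orange 156.7, strawberries 67.27, sweet potato 45.71, banana 31.43, carrots 30.
With no serving limits, spend the whole cost allowance on orange: $3.68 / $0.60 × 94 mg = 576.5 mg.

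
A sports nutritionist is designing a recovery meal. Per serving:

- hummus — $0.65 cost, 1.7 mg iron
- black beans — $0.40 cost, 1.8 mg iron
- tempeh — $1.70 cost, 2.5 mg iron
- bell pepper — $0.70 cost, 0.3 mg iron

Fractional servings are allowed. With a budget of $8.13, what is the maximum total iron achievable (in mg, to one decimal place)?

Iron per dollar: black beans 4.5, hummus 2.615, tempeh 1.471, bell pepper 0.4286.
With no serving limits, spend the whole cost allowance on black beans: $8.13 / $0.40 × 1.8 mg = 36.6 mg.

36.6 mg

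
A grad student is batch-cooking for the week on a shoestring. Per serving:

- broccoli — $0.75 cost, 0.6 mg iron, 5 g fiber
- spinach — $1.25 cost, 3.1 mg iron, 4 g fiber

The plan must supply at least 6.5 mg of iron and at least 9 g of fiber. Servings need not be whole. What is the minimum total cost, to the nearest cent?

The cheapest plan sits at a corner of the feasible region — with two constraints it uses at most two foods.
broccoli only: max(6.5/0.6, 9/5) = 10.83 servings → $8.12.
spinach only: max(6.5/3.1, 9/4) = 2.25 servings → $2.81.
broccoli + spinach with both tight: 0.145 servings and 2.069 servings → $2.69.
So the least-cost plan costs $2.69.

$2.69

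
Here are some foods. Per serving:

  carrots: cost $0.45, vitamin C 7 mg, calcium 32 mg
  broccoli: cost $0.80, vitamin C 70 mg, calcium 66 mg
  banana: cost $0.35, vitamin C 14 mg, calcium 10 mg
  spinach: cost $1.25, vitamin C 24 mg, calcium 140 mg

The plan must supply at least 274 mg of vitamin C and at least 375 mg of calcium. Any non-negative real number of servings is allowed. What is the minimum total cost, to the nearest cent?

$4.10

At the optimum either one food covers both requirements or two foods hit both targets exactly; no other combination can be cheaper.
carrots only: max(274/7, 375/32) = 39.14 servings → $17.61.
broccoli only: max(274/70, 375/66) = 5.682 servings → $4.55.
banana only: max(274/14, 375/10) = 37.5 servings → $13.12.
spinach only: max(274/24, 375/140) = 11.42 servings → $14.27.
carrots + broccoli with both tight: 4.593 servings and 3.455 servings → $4.83.
carrots + banana with both tight: 6.64 servings and 16.25 servings → $8.68.
carrots + spinach: the both-tight solution has a negative serving — not a feasible corner.
broccoli + banana: intersection lies outside the first quadrant.
broccoli + spinach with both tight: 3.574 servings and 0.9939 servings → $4.10.
banana + spinach with both tight: 17.07 servings and 1.459 servings → $7.80.
Cheapest feasible corner: $4.10.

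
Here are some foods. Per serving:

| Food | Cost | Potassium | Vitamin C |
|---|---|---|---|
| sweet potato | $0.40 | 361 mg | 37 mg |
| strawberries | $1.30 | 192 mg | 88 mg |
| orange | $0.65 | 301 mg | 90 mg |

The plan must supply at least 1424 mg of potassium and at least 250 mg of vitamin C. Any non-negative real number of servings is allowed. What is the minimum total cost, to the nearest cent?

sweet potato only: max(1424/361, 250/37) = 6.757 servings → $2.70.
strawberries only: max(1424/192, 250/88) = 7.417 servings → $9.64.
orange only: max(1424/301, 250/90) = 4.731 servings → $3.08.
sweet potato + strawberries with both tight: 3.135 servings and 1.523 servings → $3.23.
sweet potato + orange with both tight: 2.478 servings and 1.759 servings → $2.13.
strawberries + orange: the both-tight solution has a negative serving — not a feasible corner.
So the least-cost plan costs $2.13.

$2.13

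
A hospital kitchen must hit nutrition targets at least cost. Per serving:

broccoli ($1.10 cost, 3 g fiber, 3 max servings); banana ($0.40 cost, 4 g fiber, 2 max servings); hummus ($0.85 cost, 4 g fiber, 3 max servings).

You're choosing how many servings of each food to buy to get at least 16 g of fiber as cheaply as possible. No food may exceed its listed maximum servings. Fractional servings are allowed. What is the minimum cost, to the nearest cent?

$2.50

Cost per g of fiber: banana $0.1000, hummus $0.2125, broccoli $0.3667.
Take 2 servings of banana: +8.0 g fiber for $0.80 (total $0.80, still need 8.0 g).
Take 2 servings of hummus: +8.0 g fiber for $1.70 (total $2.50, still need 0.0 g).
Filling from the cheapest source first is optimal under one linear minimum: $2.50.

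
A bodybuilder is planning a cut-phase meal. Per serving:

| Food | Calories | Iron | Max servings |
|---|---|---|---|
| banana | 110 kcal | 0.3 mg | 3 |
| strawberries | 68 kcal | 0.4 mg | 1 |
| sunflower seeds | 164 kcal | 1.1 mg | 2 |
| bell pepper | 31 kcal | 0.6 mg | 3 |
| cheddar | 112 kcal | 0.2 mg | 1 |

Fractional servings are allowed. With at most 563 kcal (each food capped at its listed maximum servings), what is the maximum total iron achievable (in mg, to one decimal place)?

4.6 mg

Iron per kcal: bell pepper 0.01935, sunflower seeds 0.006707, strawberries 0.005882, banana 0.002727, cheddar 0.001786.
Take 3 servings of bell pepper: uses 93 kcal, +1.8 mg iron (running total 1.8 mg).
Take 2 servings of sunflower seeds: uses 328 kcal, +2.2 mg iron (running total 4.0 mg).
Take 1 serving of strawberries: uses 68 kcal, +0.4 mg iron (running total 4.4 mg).
Take 0.6727 servings of banana: uses 74 kcal, +0.2 mg iron (running total 4.6 mg).
Greedy by best ratio exhausts the calories allowance optimally: 4.6 mg.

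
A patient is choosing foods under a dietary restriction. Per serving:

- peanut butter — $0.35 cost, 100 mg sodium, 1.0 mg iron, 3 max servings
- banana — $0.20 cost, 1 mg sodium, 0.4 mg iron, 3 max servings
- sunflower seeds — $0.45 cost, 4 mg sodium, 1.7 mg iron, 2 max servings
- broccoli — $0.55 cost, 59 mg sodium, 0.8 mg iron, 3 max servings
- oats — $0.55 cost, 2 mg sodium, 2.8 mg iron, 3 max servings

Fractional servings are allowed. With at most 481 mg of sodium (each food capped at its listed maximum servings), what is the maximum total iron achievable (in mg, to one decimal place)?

18.3 mg

Iron per mg sodium: oats 1.4, sunflower seeds 0.425, banana 0.4, broccoli 0.01356, peanut butter 0.01.
Take 3 servings of oats: uses 6 mg sodium, +8.4 mg iron (running total 8.4 mg).
Take 2 servings of sunflower seeds: uses 8 mg sodium, +3.4 mg iron (running total 11.8 mg).
Take 3 servings of banana: uses 3 mg sodium, +1.2 mg iron (running total 13.0 mg).
Take 3 servings of broccoli: uses 177 mg sodium, +2.4 mg iron (running total 15.4 mg).
Take 2.87 servings of peanut butter: uses 287 mg sodium, +2.9 mg iron (running total 18.3 mg).
Filling greedily by iron-per-mg sodium is optimal for one linear limit, giving 18.3 mg.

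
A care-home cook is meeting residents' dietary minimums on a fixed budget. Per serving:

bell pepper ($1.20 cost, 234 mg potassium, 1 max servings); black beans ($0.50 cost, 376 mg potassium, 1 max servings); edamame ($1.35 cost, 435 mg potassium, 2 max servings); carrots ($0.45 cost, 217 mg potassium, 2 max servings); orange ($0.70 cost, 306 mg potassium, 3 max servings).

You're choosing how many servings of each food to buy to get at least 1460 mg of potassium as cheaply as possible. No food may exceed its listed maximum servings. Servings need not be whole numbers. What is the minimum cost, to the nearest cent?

$2.89

Cost per mg of potassium: black beans $0.0013, carrots $0.0021, orange $0.0023, edamame $0.0031, bell pepper $0.0051.
Take 1 serving of black beans: +376.0 mg potassium for $0.50 (total $0.50, still need 1084.0 mg).
Take 2 servings of carrots: +434.0 mg potassium for $0.90 (total $1.40, still need 650.0 mg).
Take 2.124 servings of orange: +650.0 mg potassium for $1.49 (total $2.89, still need 0.0 mg).
Greedy by cheapest-per-mg is optimal for a single linear constraint, so the minimum cost is $2.89.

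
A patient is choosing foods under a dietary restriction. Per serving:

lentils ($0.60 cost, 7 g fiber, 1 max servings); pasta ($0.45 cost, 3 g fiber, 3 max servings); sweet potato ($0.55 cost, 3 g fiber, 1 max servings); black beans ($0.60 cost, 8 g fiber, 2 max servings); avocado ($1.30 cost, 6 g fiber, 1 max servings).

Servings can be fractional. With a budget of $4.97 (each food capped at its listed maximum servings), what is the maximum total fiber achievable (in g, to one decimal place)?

Fiber per dollar: black beans 13.33, lentils 11.67, pasta 6.667, sweet potato 5.455, avocado 4.615.
Take 2 servings of black beans: spends $1.20, +16.0 g fiber (running total 16.0 g).
Take 1 serving of lentils: spends $0.60, +7.0 g fiber (running total 23.0 g).
Take 3 servings of pasta: spends $1.35, +9.0 g fiber (running total 32.0 g).
Take 1 serving of sweet potato: spends $0.55, +3.0 g fiber (running total 35.0 g).
Take 0.9769 servings of avocado: spends $1.27, +5.9 g fiber (running total 40.9 g).
Greedy by best ratio exhausts the cost allowance optimally: 40.9 g.

40.9 g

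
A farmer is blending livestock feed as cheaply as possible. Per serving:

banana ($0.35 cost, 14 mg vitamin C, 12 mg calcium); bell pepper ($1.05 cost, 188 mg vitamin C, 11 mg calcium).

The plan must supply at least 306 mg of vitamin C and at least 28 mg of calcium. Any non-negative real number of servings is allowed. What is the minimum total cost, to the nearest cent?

The cheapest plan sits at a corner of the feasible region — with two constraints it uses at most two foods.
banana only: max(306/14, 28/12) = 21.86 servings → $7.65.
bell pepper only: max(306/188, 28/11) = 2.545 servings → $2.67.
banana + bell pepper with both tight: 0.9029 servings and 1.56 servings → $1.95.
The minimum over all feasible corners is $1.95.

$1.95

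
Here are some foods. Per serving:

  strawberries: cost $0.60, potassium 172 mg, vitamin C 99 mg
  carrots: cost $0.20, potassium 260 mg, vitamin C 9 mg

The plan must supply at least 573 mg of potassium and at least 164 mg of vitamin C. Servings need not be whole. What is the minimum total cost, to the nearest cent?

$1.17

The cheapest plan sits at a corner of the feasible region — with two constraints it uses at most two foods.
strawberries only: max(573/172, 164/99) = 3.331 servings → $2.00.
carrots only: max(573/260, 164/9) = 18.22 servings → $3.64.
strawberries + carrots with both tight: 1.549 servings and 1.179 servings → $1.17.
The minimum over all feasible corners is $1.17.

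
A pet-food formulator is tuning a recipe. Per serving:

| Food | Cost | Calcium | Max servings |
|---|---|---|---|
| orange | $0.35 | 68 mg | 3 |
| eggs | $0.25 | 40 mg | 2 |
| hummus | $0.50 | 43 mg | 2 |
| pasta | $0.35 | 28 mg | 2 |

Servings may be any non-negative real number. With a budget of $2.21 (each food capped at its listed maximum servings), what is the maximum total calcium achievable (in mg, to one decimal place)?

340.8 mg

Calcium per dollar: orange 194.3, eggs 160, hummus 86, pasta 80.
Take 3 servings of orange: spends $1.05, +204.0 mg calcium (running total 204.0 mg).
Take 2 servings of eggs: spends $0.50, +80.0 mg calcium (running total 284.0 mg).
Take 1.32 servings of hummus: spends $0.66, +56.8 mg calcium (running total 340.8 mg).
Filling greedily by calcium-per-dollar is optimal for one linear limit, giving 340.8 mg.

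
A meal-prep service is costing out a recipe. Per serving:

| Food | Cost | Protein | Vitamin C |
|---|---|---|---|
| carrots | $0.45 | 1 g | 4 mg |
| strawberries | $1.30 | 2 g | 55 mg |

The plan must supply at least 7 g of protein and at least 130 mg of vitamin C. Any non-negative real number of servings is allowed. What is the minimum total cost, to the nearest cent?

$4.02

This is a tiny linear program; its minimum lies at a vertex of the feasible set. List the vertices and price them.
carrots only: max(7/1, 130/4) = 32.5 servings → $14.62.
strawberries only: max(7/2, 130/55) = 3.5 servings → $4.55.
carrots + strawberries with both tight: 2.66 servings and 2.17 servings → $4.02.
The minimum over all feasible corners is $4.02.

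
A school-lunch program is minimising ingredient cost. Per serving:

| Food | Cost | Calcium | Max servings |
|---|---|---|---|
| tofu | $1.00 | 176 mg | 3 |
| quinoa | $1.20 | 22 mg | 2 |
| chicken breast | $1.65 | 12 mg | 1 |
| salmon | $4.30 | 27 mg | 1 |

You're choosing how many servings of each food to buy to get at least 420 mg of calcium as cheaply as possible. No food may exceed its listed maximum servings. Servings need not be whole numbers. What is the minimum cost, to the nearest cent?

$2.39

Cost per mg of calcium: tofu $0.0057, quinoa $0.0545, chicken breast $0.1375, salmon $0.1593.
Take 2.386 servings of tofu: +420.0 mg calcium for $2.39 (total $2.39, still need 0.0 mg).
Greedy by cheapest-per-mg is optimal for a single linear constraint, so the minimum cost is $2.39.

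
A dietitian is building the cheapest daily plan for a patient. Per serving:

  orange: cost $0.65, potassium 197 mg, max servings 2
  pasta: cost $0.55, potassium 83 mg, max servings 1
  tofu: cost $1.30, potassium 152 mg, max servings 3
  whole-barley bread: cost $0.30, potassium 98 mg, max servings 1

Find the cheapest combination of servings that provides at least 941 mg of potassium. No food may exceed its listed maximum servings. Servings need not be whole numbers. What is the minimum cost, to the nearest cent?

Cost per mg of potassium: whole-barley bread $0.0031, orange $0.0033, pasta $0.0066, tofu $0.0086.
Take 1 serving of whole-barley bread: +98.0 mg potassium for $0.30 (total $0.30, still need 843.0 mg).
Take 2 servings of orange: +394.0 mg potassium for $1.30 (total $1.60, still need 449.0 mg).
Take 1 serving of pasta: +83.0 mg potassium for $0.55 (total $2.15, still need 366.0 mg).
Take 2.408 servings of tofu: +366.0 mg potassium for $3.13 (total $5.28, still need 0.0 mg).
Filling from the cheapest source first is optimal under one linear minimum: $5.28.

$5.28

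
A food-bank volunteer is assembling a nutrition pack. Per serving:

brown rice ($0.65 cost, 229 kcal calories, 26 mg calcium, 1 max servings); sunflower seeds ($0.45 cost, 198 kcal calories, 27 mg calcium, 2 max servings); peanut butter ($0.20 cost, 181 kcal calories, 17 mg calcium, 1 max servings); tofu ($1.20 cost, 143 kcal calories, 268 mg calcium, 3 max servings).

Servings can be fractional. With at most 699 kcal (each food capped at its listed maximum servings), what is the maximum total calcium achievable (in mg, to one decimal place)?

Calcium per kcal: tofu 1.874, sunflower seeds 0.1364, brown rice 0.1135, peanut butter 0.09392.
Take 3 servings of tofu: uses 429 kcal, +804.0 mg calcium (running total 804.0 mg).
Take 1.364 servings of sunflower seeds: uses 270 kcal, +36.8 mg calcium (running total 840.8 mg).
Filling greedily by calcium-per-kcal is optimal for one linear limit, giving 840.8 mg.

840.8 mg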